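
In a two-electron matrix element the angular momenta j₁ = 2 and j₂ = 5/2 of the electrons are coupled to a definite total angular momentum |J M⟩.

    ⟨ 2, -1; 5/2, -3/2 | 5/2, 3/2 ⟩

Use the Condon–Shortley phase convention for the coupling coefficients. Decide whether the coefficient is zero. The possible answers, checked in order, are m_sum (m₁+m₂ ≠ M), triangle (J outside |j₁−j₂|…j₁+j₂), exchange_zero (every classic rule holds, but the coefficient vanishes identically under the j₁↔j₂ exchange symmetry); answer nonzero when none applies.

m_sum

m-sum: m₁+m₂ = -1+(-3/2) = -5/2, M = 3/2  ✗ ⇒ coefficient is 0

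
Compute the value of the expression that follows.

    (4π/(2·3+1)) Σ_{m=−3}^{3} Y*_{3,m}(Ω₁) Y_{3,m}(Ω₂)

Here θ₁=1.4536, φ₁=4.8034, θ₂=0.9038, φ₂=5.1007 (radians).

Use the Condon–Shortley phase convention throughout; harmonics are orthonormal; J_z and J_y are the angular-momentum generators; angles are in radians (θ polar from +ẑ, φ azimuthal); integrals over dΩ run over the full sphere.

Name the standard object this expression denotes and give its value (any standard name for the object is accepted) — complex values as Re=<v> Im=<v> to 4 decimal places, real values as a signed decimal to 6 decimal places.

This sum is the spherical-harmonic addition theorem: it equals the Legendre polynomial P_l(cos γ) of the angle γ between the two directions.
Term-by-term m-sum for l=3 (normalisation 4π/7 = 1.795196):
  m=-3: Y*=(-0.110206, 0.393557)  Y=(-0.185915, -0.079892)  product (0.051931, -0.064364)
  m=-2: Y*=(-0.115918, -0.021336)  Y=(-0.278377, 0.273533)  product (0.038105, -0.025768)
  m=-1: Y*=(-0.027177, 0.297784)  Y=(0.087824, 0.214686)  product (-0.066317, 0.020318)
  m=+0: Y*=(-0.127922, -0.000000)  Y=(-0.250825, 0.000000)  product (0.032086, 0.000000)
  m=+1: Y*=(0.027177, 0.297784)  Y=(-0.087824, 0.214686)  product (-0.066317, -0.020318)
  m=+2: Y*=(-0.115918, 0.021336)  Y=(-0.278377, -0.273533)  product (0.038105, 0.025768)
  m=+3: Y*=(0.110206, 0.393557)  Y=(0.185915, -0.079892)  product (0.051931, 0.064364)
Σ over m = (0.079524, 0.000000); ×(4π/7) → (0.142761, 0.000000). Real part: 0.142761

Legendre polynomial (addition theorem), +0.142761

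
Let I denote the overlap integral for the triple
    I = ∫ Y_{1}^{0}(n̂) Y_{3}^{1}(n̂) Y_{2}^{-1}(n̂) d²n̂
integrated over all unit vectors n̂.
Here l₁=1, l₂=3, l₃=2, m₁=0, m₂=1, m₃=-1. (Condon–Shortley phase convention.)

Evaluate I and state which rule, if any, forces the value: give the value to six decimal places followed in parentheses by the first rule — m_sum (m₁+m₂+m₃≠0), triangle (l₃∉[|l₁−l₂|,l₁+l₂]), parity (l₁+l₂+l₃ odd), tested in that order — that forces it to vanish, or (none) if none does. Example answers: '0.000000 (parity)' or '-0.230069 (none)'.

Checks pass: Σm=0; 6 even; l₃=2∈[2,4].
(2·1+1)(2·3+1)(2·2+1) = 105
Δ: 2! 0! 4! / 7! → 1/105
sum: t=1:−1/4 = -1/4
3j²(1 3 2; 0 0 0) = Δ·Π!·Σ² = 3/35  (sign -1)
sum: t=1:−1/6 = -1/6
3j²(1 3 2; 0 1 -1) = Δ·Π!·Σ² = 8/105  (sign +1)
combine: 4πI² = 105·3/35·8/105 = 24/35
take √, sign -1: I = -0.23359668
No selection rule forces the value: the integral is nonzero (none).

-0.233597 (none)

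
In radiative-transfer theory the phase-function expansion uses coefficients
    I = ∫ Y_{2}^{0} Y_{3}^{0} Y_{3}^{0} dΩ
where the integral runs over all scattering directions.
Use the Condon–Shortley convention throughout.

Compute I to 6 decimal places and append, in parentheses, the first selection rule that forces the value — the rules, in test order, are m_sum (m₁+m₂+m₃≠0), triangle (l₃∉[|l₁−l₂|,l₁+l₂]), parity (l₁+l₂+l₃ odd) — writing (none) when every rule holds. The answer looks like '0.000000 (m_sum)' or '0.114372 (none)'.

m-sum 0 ✓  L=8 even ✓  1≤3≤5 ✓
Π(2lᵢ+1) = 5×7×7 = 245
triangle coeff Δ(2,3,3) = 1/3780
Σ_t [0,2]: t=0:+1/24 t=1:−1/4 t=2:+1/24 = -1/6
(3j)²=4/105 [(2 3 3; 0 0 0)], sign=+1
(m-triple is (0,0,0) — same symbol as above.)
⇒ 4πI² = 16/45
I = (+1)√(16/45/(4π)) = 0.16820883
No selection rule forces the value: the integral is nonzero (none).

0.168209 (none)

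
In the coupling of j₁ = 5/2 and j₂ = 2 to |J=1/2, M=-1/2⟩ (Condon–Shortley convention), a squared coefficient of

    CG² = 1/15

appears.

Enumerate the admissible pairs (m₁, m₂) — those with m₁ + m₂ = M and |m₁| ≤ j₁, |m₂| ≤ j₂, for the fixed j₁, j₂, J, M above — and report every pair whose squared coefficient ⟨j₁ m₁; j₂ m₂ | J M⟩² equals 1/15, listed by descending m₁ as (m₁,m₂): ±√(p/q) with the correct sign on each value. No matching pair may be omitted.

Admissible pairs with m₁+m₂ = M = -1/2: (-5/2,2), (-3/2,1), (-1/2,0), (1/2,-1), (3/2,-2)
  (m₁,m₂)=(3/2,-2): CG² = 1/15, CG = +√(1/15)   ← matches the target
  (m₁,m₂)=(1/2,-1): CG² = 2/15, CG = −√(2/15)
  (m₁,m₂)=(-1/2,0): CG² = 1/5, CG = +√(1/5)
  (m₁,m₂)=(-3/2,1): CG² = 4/15, CG = −√(4/15)
  (m₁,m₂)=(-5/2,2): CG² = 1/3, CG = +√(1/3)
Pairs with CG² = 1/15: (3/2,-2): +√(1/15)

(3/2,-2): +√(1/15)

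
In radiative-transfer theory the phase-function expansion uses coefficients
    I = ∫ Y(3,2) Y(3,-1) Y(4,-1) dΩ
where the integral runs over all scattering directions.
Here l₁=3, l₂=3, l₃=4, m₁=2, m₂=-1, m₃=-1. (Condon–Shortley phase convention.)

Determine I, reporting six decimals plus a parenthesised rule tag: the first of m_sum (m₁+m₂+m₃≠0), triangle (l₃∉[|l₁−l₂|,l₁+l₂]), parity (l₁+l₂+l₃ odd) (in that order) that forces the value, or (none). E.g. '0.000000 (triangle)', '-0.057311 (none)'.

m-sum 0 ✓  L=10 even ✓  0≤4≤6 ✓
Π(2lᵢ+1) = 7×7×9 = 441
triangle coeff Δ(3,3,4) = 1/34650
Σ_t [0,2]: t=0:+1/72 t=1:−1/16 t=2:+1/72 = -5/144
(3j)²=2/77 [(3 3 4; 0 0 0)], sign=-1
Σ_t [0,1]: t=0:+1/48 t=1:−1/144 = 1/72
(3j)²=16/693 [(3 3 4; 2 -1 -1)], sign=-1
⇒ 4πI² = 32/121
I = (+1)√(32/121/(4π)) = 0.14506992
No selection rule forces the value: the integral is nonzero (none).

0.145070 (none)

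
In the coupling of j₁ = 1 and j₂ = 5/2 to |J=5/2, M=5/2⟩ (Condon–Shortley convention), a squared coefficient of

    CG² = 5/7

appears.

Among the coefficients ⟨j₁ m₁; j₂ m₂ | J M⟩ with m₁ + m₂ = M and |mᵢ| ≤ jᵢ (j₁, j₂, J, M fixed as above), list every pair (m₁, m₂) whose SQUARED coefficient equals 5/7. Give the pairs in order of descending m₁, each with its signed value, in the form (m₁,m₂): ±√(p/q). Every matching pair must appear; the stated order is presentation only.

(0,5/2): −√(5/7)

Admissible pairs with m₁+m₂ = M = 5/2: (0,5/2), (1,3/2)
  (m₁,m₂)=(1,3/2): CG² = 2/7, CG = +√(2/7)
  (m₁,m₂)=(0,5/2): CG² = 5/7, CG = −√(5/7)   ← matches the target
Pairs with CG² = 5/7: (0,5/2): −√(5/7)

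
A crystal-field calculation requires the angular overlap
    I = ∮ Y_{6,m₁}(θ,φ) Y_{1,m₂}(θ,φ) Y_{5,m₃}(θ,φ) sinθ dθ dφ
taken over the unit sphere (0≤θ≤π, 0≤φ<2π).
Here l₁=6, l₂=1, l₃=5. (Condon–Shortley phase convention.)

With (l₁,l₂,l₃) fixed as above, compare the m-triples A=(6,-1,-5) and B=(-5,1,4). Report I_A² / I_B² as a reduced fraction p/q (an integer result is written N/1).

6/5

Same 6,1,5: normalisation and zero-m 3j drop out of the ratio.
A: Δ: 2! 10! 0! / 13! → 1/858; sum: t=0:+1/7257600 = 1/7257600; 3j²(6 1 5; 6 -1 -5) = Δ·Π!·Σ² = 1/13  (sign +1)
B: Δ: 2! 10! 0! / 13! → 1/858; sum: t=2:+1/725760 = 1/725760; 3j²(6 1 5; -5 1 4) = Δ·Π!·Σ² = 5/78  (sign -1)
I_A²/I_B² = (1/13)/(5/78) = 6/5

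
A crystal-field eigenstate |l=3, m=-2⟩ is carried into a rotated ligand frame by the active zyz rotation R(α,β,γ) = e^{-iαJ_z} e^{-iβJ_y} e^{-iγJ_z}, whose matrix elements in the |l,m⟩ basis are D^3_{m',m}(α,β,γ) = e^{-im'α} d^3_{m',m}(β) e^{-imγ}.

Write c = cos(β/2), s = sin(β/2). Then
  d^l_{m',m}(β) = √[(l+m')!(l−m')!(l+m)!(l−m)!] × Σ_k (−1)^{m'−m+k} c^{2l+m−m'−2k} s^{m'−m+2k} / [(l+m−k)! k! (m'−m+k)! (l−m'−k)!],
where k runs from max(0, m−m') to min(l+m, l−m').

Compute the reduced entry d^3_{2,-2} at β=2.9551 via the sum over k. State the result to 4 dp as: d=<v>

d=-0.9316

d^3_{2,-2}(β=2.9551) via the finite sum:
With c≡cos(β/2)=0.093111 and s≡sin(β/2)=0.995656, N=[120·1·1·120]^{1/2}=120.000000
The bounds max(0,m−m')=0 and min(l+m,l−m')=1 give 2 terms
  k=0: (−1)^4·120.0000/(24)·0.0931^2·0.9957^4 = +0.042600
  k=1: (−1)^5·120.0000/(120)·0.0931^0·0.9957^6 = -0.974216
d^3_{2,-2}(2.9551) = +0.042600 -0.974216 = -0.931616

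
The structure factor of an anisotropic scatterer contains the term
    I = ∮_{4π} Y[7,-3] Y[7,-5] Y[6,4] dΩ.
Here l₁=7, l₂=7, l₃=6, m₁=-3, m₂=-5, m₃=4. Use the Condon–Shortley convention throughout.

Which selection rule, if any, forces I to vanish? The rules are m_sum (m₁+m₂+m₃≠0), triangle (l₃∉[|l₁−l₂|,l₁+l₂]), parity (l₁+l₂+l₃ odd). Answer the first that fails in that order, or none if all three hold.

m_sum

azimuthal sum: -3 − 5 + 4 = -4  ✗
0 ≤ 6 ≤ 14 (triangle on l)
L = 7 + 7 + 6 = 20 (even)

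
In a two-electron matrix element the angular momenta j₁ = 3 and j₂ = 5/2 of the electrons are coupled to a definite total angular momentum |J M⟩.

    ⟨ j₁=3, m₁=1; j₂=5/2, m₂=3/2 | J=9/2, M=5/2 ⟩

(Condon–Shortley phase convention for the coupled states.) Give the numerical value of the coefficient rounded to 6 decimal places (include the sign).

−√(10/99) = -0.317821

triangle: 1!×5!×4!/11! = 2880/39916800
(j±m)!: 4!×2!×4!×1!×7!×2! = 11612160
prefactor² = (2J+1)×Δ×N² = 92160/11
  k=0: +1/(0!×1!×2!×4!×3!×0!) = 1/288
  k=1: −1/(1!×0!×1!×3!×4!×1!) = -1/144
Σ = -1/288  ⇒  CG² = 92160/11×(-1/288)² = 10/99
CG = −√(10/99) = -0.317821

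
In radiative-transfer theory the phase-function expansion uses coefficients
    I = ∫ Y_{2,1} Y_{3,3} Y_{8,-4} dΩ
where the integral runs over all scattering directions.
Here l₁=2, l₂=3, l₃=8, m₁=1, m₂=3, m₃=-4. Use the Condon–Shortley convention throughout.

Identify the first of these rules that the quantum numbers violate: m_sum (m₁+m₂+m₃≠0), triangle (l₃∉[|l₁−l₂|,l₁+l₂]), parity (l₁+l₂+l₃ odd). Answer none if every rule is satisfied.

azimuthal sum: 1 + 3 − 4 = 0  ✓
l₃ must lie in [1,5]; have l₃=8  ✗
L = 2 + 3 + 8 = 13 (odd)

triangle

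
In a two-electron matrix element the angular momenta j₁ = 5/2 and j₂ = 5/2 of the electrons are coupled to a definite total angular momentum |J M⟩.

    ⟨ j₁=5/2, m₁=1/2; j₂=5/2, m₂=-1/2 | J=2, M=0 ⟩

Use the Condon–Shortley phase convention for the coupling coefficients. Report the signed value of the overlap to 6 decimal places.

−√(4/21) ≈ -0.436436

√[5·3!2!2!/8! · 3!2!2!3!2!2!] = √(12/7)
  +(−1)^0/∏(0,3,2,2,0,0)! = 1/24  (running 1/24)
  +(−1)^1/∏(1,2,1,1,1,1)! = -1/2  (running -11/24)
  +(−1)^2/∏(2,1,0,0,2,2)! = 1/8  (running -1/3)
⟨..|..⟩ = √(12/7)·(-1/3) = -0.436436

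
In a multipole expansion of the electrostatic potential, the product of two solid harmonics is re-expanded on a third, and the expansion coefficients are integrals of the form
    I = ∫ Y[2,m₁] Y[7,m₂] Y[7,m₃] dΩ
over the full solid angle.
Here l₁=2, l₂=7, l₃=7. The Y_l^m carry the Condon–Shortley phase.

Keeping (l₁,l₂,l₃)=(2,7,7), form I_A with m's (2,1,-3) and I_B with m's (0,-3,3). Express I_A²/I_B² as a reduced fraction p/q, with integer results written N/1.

Shared (l₁,l₂,l₃)=(2,7,7): N and (l;000)² cancel in I_A²/I_B².
A: Δ = 2!·2!·12!/17! = 1/185640; Racah Σ t=0..0: t=0:+1/3870720 = 1/3870720; ⇒ 3j(2 7 7; 2 1 -3)² = 135/6188, sgn +1
B: Δ = 2!·2!·12!/17! = 1/185640; Racah Σ t=0..2: t=0:+1/3870720 t=1:−1/2177280 t=2:+1/29030400 = -29/174182400; ⇒ 3j(2 7 7; 0 -3 3)² = 841/185640, sgn -1
I_A²/I_B² = (135/6188)/(841/185640) = 4050/841

4050/841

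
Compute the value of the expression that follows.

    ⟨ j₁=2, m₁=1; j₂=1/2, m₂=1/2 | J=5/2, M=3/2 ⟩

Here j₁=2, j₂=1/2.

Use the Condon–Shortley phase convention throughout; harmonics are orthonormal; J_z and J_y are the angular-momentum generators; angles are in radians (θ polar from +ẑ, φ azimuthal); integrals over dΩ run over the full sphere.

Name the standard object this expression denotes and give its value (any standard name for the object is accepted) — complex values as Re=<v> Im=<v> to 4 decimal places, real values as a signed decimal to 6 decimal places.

Clebsch–Gordan coefficient, +√(4/5) ≈ +0.894427

This is a Clebsch–Gordan (vector-coupling) coefficient.
triangle: 0!*4!*1!/6! = 24/720
(j±m)!: 3!*1!*1!*0!*4!*1! = 144
prefactor² = (2J+1)*Δ*N² = 144/5
  k=0: +1/(0!*0!*1!*1!*3!*0!) = 1/6
Σ = 1/6  ⇒  CG² = 144/5*(1/6)² = 4/5
CG = +√(4/5) = +0.894427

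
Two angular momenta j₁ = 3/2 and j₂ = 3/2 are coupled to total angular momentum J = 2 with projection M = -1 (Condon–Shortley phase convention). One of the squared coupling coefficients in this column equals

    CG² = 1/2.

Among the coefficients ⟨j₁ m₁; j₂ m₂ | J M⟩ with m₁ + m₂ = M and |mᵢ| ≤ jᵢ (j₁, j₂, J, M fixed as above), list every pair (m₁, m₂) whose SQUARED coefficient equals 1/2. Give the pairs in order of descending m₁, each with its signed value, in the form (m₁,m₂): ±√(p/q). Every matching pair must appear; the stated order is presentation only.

Admissible pairs with m₁+m₂ = M = -1: (-3/2,1/2), (-1/2,-1/2), (1/2,-3/2)
  (m₁,m₂)=(1/2,-3/2): CG² = 1/2, CG = +√(1/2)   ← matches the target
  (m₁,m₂)=(-1/2,-1/2): CG² = 0/1, CG = 0
  (m₁,m₂)=(-3/2,1/2): CG² = 1/2, CG = −√(1/2)   ← matches the target
Pairs with CG² = 1/2: (1/2,-3/2): +√(1/2); (-3/2,1/2): −√(1/2)

(1/2,-3/2): +√(1/2); (-3/2,1/2): −√(1/2)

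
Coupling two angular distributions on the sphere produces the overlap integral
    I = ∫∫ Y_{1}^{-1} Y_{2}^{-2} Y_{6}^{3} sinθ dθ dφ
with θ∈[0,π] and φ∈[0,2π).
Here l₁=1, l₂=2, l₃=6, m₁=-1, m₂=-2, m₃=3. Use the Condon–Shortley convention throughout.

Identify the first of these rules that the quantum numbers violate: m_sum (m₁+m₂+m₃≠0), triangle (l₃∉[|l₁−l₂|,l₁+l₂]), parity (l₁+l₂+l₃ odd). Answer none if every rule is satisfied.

triangle

m₁+m₂+m₃ = -1 − 2 + 3 = 0  ✓
triangle: need |l₁−l₂| ≤ l₃ ≤ l₁+l₂ = [1,3]; l₃=6 is outside  ✗
parity: l₁+l₂+l₃ = 9 is odd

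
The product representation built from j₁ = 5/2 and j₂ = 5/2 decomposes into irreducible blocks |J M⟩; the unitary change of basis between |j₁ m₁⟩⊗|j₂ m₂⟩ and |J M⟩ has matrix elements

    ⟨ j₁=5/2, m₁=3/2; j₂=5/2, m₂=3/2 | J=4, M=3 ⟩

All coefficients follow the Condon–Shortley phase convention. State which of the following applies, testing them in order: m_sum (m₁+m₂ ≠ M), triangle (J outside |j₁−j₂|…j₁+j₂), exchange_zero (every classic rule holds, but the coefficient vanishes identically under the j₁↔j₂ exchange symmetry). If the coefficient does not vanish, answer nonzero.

m-sum: m₁+m₂ = 3/2+3/2 = 3, M = 3  ✓
triangle: |j₁−j₂| = 0 ≤ J = 4 ≤ j₁+j₂ = 5  ✓
exchange: j₁=j₂ and m₁=m₂, and (−1)^(j₁+j₂−J) = (−1)^1 = −1 forces ⟨j₁m₁;j₂m₂|JM⟩ = −⟨j₂m₂;j₁m₁|JM⟩ = −⟨j₁m₁;j₂m₂|JM⟩ ⇒ the coefficient vanishes identically
Racah sum check: Σ_k collapses to 0 ⇒ CG = 0

exchange_zero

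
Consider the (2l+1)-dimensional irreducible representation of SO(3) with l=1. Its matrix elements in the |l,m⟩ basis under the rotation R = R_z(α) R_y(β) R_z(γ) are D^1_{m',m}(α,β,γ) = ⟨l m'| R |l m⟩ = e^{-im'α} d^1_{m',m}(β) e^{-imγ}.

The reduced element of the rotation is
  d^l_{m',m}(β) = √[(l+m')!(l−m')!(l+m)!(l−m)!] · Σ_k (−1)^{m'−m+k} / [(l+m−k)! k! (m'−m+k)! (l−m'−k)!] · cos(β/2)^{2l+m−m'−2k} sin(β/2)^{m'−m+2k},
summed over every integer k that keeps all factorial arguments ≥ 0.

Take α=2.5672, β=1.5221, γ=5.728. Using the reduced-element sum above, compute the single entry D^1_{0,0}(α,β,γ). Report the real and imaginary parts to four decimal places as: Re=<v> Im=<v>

Split into d^1_{0,0}(β=1.5221) × two z-phases.
c=cos(1.522100/2)=0.724112, s=sin(1.522100/2)=0.689682; N=√[1·1·1·1]=1.000000
Admissible k: 0..1 (factorial args all ≥0)
  k=0: (−1)^0·1.0000/(1)·0.7241^2·0.6897^0 = +0.524339
  k=1: (−1)^1·1.0000/(1)·0.7241^0·0.6897^2 = -0.475661
d^1_{0,0}(1.5221) = +0.524339 -0.475661 = +0.048677
D = (+1.000000+0.000000i)·(+0.048677)·(+1.000000+0.000000i) = +0.048677+0.000000i

Re=0.0487 Im=0.0000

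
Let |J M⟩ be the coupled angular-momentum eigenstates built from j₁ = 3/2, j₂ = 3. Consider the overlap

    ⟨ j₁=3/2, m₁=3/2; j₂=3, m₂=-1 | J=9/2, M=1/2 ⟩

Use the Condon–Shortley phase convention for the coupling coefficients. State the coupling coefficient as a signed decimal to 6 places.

+0.345033  (= +√(5/42))

√[10·0!3!6!/10! · 3!0!2!4!5!4!] = √(69120/7)
  +(−1)^0/∏(0,0,0,2,3,4)! = 1/288  (running 1/288)
⟨..|..⟩ = √(69120/7)·(1/288) = +0.345033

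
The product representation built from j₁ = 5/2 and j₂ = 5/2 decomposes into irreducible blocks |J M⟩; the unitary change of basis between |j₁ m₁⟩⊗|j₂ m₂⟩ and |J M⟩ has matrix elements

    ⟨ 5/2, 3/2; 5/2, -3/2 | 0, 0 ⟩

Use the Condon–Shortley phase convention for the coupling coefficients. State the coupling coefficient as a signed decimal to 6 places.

j₁+j₂−J=5  J+j₁−j₂=0  J−j₁+j₂=0  j₁+j₂+J+1=6
(j₁±m₁, j₂±m₂, J±M) = (4,1,1,4,0,0)
P² = 96
sum k=1..1:
  [1] −1/24 = -1/24
S = -1/24
C² = P²·S² = 1/6 ; C = -0.408248

-0.408248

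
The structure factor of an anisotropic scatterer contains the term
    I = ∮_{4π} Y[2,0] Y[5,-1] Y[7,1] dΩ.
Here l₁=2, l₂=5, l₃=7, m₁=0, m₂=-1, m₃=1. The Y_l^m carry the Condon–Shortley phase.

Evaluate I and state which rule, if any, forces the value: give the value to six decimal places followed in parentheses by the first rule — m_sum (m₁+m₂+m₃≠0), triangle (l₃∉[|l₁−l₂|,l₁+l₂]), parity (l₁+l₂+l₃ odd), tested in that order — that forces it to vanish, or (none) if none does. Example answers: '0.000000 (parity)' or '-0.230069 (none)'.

Checks pass: Σm=0; 14 even; l₃=7∈[3,7].
(2·2+1)(2·5+1)(2·7+1) = 825
Δ: 0! 4! 10! / 15! → 1/15015
sum: t=0:+1/57600 = 1/57600
3j²(2 5 7; 0 0 0) = Δ·Π!·Σ² = 21/715  (sign -1)
sum: t=0:+1/69120 = 1/69120
3j²(2 5 7; 0 -1 1) = Δ·Π!·Σ² = 4/143  (sign +1)
combine: 4πI² = 825·21/715·4/143 = 1260/1859
take √, sign -1: I = -0.23224194
No selection rule forces the value: the integral is nonzero (none).

-0.232242 (none)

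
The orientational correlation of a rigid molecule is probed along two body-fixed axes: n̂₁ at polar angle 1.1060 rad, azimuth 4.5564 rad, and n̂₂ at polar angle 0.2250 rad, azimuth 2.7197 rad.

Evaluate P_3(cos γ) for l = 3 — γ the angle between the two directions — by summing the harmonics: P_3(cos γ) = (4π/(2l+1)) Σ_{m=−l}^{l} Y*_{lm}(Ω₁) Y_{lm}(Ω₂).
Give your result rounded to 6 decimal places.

Addition theorem: P_3(cos γ) = (4π/7) Σ_m Y*_{lm}(Ω₁) Y_{lm}(Ω₂), m = −3…3:
  m=-3: (0.13443 + 0.26598j) × (-0.00139 - 0.00442j) = 0.00099 - 0.00096j  (running Σ = 0.00099 - 0.00096j)
  m=-2: (-0.34838 + 0.11236j) × (0.03296 + 0.03705j) = -0.01565 - 0.00920j  (running Σ = -0.01466 - 0.01017j)
  m=-1: (-0.00021 - 0.00131j) × (-0.24675 - 0.11075j) = -0.00009 + 0.00035j  (running Σ = -0.01475 - 0.00982j)
  m=0: (-0.33378 + 0.00000j) × (0.63700 + 0.00000j) = -0.21262 + 0.00000j  (running Σ = -0.22737 - 0.00982j)
  m=1: (0.00021 - 0.00131j) × (0.24675 - 0.11075j) = -0.00009 - 0.00035j  (running Σ = -0.22746 - 0.01017j)
  m=2: (-0.34838 - 0.11236j) × (0.03296 - 0.03705j) = -0.01565 + 0.00920j  (running Σ = -0.24311 - 0.00096j)
  m=3: (-0.13443 + 0.26598j) × (0.00139 - 0.00442j) = 0.00099 + 0.00096j  (running Σ = -0.24212 + 0.00000j)
Σ over m = -0.24212 + 0.00000j; ×(4π/7) → -0.43465 + 0.00000j. Real part: -0.434652

-0.434652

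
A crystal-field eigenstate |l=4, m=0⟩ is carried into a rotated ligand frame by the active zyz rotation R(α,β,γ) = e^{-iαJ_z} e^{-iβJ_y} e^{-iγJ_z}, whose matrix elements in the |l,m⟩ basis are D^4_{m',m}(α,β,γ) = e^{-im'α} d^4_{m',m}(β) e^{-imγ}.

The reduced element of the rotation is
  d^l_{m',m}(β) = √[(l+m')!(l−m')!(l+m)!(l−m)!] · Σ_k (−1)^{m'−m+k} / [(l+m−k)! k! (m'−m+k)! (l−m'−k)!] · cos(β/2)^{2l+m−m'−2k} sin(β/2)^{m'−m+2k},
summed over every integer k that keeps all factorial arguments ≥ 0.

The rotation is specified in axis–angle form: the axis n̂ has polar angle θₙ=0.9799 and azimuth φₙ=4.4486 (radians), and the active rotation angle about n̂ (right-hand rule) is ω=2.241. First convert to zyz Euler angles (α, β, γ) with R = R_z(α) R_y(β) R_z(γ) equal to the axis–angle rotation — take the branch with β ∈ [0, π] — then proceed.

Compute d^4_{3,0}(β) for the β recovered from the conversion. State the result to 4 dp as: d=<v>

Axis–angle → zyz. n̂ = (sinθₙcosφₙ, sinθₙsinφₙ, cosθₙ) = (-0.216530, -0.801716, +0.557106), ω = 2.2410.
R = I cosω + sinω [n̂]ₓ + (1−cosω) n̂n̂ᵀ gives
  R = [-0.545138, -0.155178, -0.823859; +0.718024, +0.420843, -0.554376; +0.432742, -0.893762, -0.117996]
β = atan2(√(R₁₃²+R₂₃²), R₃₃) = 1.689068; α = atan2(R₂₃, R₁₃) mod 2π = 3.733899; γ = atan2(R₃₂, −R₃₁) mod 2π = 4.261477
d^4_{3,0}(β=1.6891) via the finite sum:
With c≡cos(β/2)=0.664080 and s≡sin(β/2)=0.747662, N=[5040·1·24·24]^{1/2}=1703.830978
Admissible k: 0..1 (factorial args all ≥0)
  k=0: (−1)^3·1703.8310/(144)·0.6641^5·0.7477^3 = -0.638676
  k=1: (−1)^4·1703.8310/(144)·0.6641^3·0.7477^5 = +0.809563
d^4_{3,0}(1.6891) = -0.638676 +0.809563 = +0.170887

d=0.1709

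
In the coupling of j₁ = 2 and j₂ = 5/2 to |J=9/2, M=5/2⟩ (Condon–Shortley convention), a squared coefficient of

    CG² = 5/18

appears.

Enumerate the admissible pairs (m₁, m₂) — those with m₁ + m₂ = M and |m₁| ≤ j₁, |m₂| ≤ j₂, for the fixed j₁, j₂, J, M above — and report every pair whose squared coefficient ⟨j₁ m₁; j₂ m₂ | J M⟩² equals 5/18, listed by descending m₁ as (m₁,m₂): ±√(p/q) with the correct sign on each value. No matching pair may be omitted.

(2,1/2): +√(5/18)

Admissible pairs with m₁+m₂ = M = 5/2: (0,5/2), (1,3/2), (2,1/2)
  (m₁,m₂)=(2,1/2): CG² = 5/18, CG = +√(5/18)   ← matches the target
  (m₁,m₂)=(1,3/2): CG² = 5/9, CG = +√(5/9)
  (m₁,m₂)=(0,5/2): CG² = 1/6, CG = +√(1/6)
Pairs with CG² = 5/18: (2,1/2): +√(5/18)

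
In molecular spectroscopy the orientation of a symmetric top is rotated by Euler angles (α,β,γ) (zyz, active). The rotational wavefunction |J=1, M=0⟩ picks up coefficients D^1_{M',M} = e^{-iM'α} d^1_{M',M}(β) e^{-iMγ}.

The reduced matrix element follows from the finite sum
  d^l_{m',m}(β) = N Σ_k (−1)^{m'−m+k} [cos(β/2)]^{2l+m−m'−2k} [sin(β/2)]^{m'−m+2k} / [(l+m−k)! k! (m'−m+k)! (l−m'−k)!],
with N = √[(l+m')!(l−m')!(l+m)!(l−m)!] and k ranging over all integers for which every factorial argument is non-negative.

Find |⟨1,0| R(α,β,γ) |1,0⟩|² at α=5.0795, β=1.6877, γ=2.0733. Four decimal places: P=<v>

Split into d^1_{0,0}(β=1.6877) × two z-phases.
With c≡cos(β/2)=0.664591 and s≡sin(β/2)=0.747207, N=[1·1·1·1]^{1/2}=1.000000
Admissible k: 0..1 (factorial args all ≥0)
  k=0: (−1)^0·1.0000/(1)·0.6646^2·0.7472^0 = +0.441681
  k=1: (−1)^1·1.0000/(1)·0.6646^0·0.7472^2 = -0.558319
d^1_{0,0}(1.6877) = +0.441681 -0.558319 = -0.116638
|D^1_{0,0}|² = |d^1_{0,0}(β)|² = (-0.116638)² = 0.013604 (the z-rotation phases have unit modulus)

P=0.0136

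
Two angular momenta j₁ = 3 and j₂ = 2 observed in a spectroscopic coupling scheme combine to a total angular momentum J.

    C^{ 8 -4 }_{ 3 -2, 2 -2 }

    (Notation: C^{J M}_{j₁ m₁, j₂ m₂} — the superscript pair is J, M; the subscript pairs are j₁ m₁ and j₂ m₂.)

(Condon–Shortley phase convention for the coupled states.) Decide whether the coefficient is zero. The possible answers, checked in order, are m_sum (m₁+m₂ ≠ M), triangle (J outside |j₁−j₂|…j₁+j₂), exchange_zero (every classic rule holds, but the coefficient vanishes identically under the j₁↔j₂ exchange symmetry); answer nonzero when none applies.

triangle

m-sum: m₁+m₂ = -2+(-2) = -4, M = -4  ✓
triangle: need |j₁−j₂| ≤ J ≤ j₁+j₂, i.e. J ∈ [1, 5]; J = 8 is outside ✗ ⇒ coefficient is 0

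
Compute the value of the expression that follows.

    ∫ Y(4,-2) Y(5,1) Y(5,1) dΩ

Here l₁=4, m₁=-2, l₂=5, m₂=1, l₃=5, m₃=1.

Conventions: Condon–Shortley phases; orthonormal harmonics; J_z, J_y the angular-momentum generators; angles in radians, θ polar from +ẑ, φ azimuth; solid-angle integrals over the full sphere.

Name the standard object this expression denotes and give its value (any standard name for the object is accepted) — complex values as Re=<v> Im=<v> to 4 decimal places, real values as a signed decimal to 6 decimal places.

Gaunt coefficient, +0.137240

This is a Gaunt coefficient — the integral of a triple product of spherical harmonics over the sphere.
Checks pass: Σm=0; 14 even; l₃=5∈[1,9].
(2·4+1)(2·5+1)(2·5+1) = 1089
Δ: 4! 4! 6! / 15! → 1/3153150
sum: t=0:+1/69120 t=1:−1/1728 t=2:+1/576 t=3:−1/1728 t=4:+1/69120 = 7/11520
3j²(4 5 5; 0 0 0) = Δ·Π!·Σ² = 2/143  (sign -1)
sum: t=2:+1/4608 t=3:−1/1296 t=4:+1/4608 = -7/20736
3j²(4 5 5; -2 1 1) = Δ·Π!·Σ² = 20/1287  (sign -1)
combine: 4πI² = 1089·2/143·20/1287 = 40/169
take √, sign +1: I = 0.13724032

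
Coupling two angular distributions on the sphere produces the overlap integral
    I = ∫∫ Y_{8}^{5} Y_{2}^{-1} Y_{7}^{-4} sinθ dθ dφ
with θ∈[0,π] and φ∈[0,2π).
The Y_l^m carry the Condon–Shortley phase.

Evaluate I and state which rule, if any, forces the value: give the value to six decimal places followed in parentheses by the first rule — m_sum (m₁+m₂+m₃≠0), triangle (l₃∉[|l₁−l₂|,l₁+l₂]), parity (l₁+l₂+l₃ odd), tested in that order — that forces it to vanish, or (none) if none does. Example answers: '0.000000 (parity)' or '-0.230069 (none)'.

Σlᵢ=17 odd — θ-integrand is odd under cosθ→−cosθ; I=0

0.000000 (parity)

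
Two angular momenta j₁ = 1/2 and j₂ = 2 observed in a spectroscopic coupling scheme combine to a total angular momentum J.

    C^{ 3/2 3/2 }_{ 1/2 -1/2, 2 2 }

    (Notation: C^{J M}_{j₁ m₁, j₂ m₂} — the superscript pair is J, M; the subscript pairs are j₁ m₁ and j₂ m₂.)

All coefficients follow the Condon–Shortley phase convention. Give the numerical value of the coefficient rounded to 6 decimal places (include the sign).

triangle: 1!×0!×3!/5! = 6/120
(j±m)!: 0!×1!×4!×0!×3!×0! = 144
prefactor² = (2J+1)×Δ×N² = 144/5
  k=1: −1/(1!×0!×0!×3!×0!×0!) = -1/6
Σ = -1/6  ⇒  CG² = 144/5×(-1/6)² = 4/5
CG = −√(4/5) = -0.894427

-0.894427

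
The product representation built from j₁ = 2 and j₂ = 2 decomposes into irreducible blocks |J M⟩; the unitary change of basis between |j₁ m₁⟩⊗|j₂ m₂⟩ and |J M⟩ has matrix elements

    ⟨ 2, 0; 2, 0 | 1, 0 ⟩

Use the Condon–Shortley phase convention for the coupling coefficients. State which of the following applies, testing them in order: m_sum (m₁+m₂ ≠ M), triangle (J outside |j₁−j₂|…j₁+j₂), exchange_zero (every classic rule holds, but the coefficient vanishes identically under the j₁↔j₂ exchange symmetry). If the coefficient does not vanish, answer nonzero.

exchange_zero

m-sum: m₁+m₂ = 0+0 = 0, M = 0  ✓
triangle: |j₁−j₂| = 0 ≤ J = 1 ≤ j₁+j₂ = 4  ✓
exchange: j₁=j₂ and m₁=m₂, and (−1)^(j₁+j₂−J) = (−1)^3 = −1 forces ⟨j₁m₁;j₂m₂|JM⟩ = −⟨j₂m₂;j₁m₁|JM⟩ = −⟨j₁m₁;j₂m₂|JM⟩ ⇒ the coefficient vanishes identically
Racah sum check: Σ_k collapses to 0 ⇒ CG = 0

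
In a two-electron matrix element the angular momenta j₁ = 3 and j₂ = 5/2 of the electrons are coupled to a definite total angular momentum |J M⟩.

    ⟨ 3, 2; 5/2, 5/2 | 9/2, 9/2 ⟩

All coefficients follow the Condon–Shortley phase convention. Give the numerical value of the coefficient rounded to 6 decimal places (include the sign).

j₁+j₂−J=1  J+j₁−j₂=5  J−j₁+j₂=4  j₁+j₂+J+1=11
(j₁±m₁, j₂±m₂, J±M) = (5,1,5,0,9,0)
P² = 41472000/11
sum k=1..1:
  [1] −1/2880 = -1/2880
S = -1/2880
C² = P²·S² = 5/11 ; C = -0.674200

−√(5/11) ≈ -0.674200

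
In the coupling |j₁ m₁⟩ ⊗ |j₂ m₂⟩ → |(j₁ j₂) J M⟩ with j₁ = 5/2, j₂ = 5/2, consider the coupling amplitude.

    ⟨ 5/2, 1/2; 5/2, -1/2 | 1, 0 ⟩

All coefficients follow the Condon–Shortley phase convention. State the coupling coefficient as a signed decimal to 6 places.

+0.119523  (= +√(1/70))

√[3·4!1!1!/7! · 3!2!2!3!1!1!] = √(72/35)
  +(−1)^1/∏(1,3,1,1,0,0)! = -1/6  (running -1/6)
  +(−1)^2/∏(2,2,0,0,1,1)! = 1/4  (running 1/12)
⟨..|..⟩ = √(72/35)·(1/12) = +0.119523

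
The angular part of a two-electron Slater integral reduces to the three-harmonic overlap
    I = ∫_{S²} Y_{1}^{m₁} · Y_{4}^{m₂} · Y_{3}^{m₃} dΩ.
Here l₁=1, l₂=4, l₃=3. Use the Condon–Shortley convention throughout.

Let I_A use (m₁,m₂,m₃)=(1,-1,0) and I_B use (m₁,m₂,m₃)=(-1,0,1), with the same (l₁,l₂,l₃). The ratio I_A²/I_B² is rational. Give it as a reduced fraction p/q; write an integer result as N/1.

Same 1,4,3: normalisation and zero-m 3j drop out of the ratio.
A: Δ: 2! 0! 6! / 9! → 1/252; sum: t=0:+1/72 = 1/72; 3j²(1 4 3; 1 -1 0) = Δ·Π!·Σ² = 5/126  (sign -1)
B: Δ: 2! 0! 6! / 9! → 1/252; sum: t=2:+1/96 = 1/96; 3j²(1 4 3; -1 0 1) = Δ·Π!·Σ² = 1/42  (sign +1)
I_A²/I_B² = (5/126)/(1/42) = 5/3

5/3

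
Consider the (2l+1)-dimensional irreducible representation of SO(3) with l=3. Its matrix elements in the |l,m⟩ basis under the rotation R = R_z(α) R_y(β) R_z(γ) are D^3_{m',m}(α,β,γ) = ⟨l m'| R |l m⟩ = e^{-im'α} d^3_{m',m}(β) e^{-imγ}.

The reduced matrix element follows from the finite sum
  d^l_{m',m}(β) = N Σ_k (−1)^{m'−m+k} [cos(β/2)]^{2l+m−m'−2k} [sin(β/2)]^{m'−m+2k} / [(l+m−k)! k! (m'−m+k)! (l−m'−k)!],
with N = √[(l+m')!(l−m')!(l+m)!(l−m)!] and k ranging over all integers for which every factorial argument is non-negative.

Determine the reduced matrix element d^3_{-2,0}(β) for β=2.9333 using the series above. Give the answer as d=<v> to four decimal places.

d=-0.0573

d^3_{-2,0}(β=2.9333) via the finite sum:
c=cos(2.933300/2)=0.103958, s=sin(2.933300/2)=0.994582; N=√[1·120·6·6]=65.726707
k∈{2,3} keeps every argument non-negative
  k=2: (−1)^0·65.7267/(12)·0.1040^4·0.9946^2 = +0.000633
  k=3: (−1)^1·65.7267/(12)·0.1040^2·0.9946^4 = -0.057921
d^3_{-2,0}(2.9333) = +0.000633 -0.057921 = -0.057289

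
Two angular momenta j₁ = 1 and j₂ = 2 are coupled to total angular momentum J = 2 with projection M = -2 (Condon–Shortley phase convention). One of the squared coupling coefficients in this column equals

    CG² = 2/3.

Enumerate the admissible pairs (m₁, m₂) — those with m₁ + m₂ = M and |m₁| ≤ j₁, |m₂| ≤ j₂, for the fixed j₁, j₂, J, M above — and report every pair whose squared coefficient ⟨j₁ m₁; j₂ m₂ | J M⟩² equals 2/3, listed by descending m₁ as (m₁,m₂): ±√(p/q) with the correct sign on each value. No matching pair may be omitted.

(0,-2): +√(2/3)

Admissible pairs with m₁+m₂ = M = -2: (-1,-1), (0,-2)
  (m₁,m₂)=(0,-2): CG² = 2/3, CG = +√(2/3)   ← matches the target
  (m₁,m₂)=(-1,-1): CG² = 1/3, CG = −√(1/3)
Pairs with CG² = 2/3: (0,-2): +√(2/3)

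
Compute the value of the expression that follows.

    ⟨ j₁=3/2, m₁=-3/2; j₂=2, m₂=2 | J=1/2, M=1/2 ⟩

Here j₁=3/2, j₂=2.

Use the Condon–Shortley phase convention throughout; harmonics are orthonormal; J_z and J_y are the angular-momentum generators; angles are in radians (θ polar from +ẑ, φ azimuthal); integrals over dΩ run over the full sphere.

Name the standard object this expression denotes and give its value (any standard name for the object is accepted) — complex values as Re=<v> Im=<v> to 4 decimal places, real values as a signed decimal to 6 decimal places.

Clebsch–Gordan coefficient, −√(2/5) ≈ -0.632456

This is a Clebsch–Gordan (vector-coupling) coefficient.
j₁+j₂−J=3  J+j₁−j₂=0  J−j₁+j₂=1  j₁+j₂+J+1=5
(j₁±m₁, j₂±m₂, J±M) = (0,3,4,0,1,0)
P² = 72/5
sum k=3..3:
  [3] −1/6 = -1/6
S = -1/6
C² = P²·S² = 2/5 ; C = -0.632456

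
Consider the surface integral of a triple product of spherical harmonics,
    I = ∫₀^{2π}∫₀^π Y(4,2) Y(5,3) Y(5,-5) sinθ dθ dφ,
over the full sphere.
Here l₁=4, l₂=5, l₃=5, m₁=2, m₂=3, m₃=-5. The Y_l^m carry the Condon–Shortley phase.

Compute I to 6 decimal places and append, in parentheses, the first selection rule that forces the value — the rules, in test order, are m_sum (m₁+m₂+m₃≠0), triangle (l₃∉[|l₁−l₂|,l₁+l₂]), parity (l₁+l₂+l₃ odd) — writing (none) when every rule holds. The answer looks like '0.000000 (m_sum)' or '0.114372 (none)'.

-0.184127 (none)

Checks pass: Σm=0; 14 even; l₃=5∈[1,9].
(2·4+1)(2·5+1)(2·5+1) = 1089
Δ: 4! 4! 6! / 15! → 1/3153150
sum: t=0:+1/69120 t=1:−1/1728 t=2:+1/576 t=3:−1/1728 t=4:+1/69120 = 7/11520
3j²(4 5 5; 0 0 0) = Δ·Π!·Σ² = 2/143  (sign -1)
sum: t=2:+1/69120 = 1/69120
3j²(4 5 5; 2 3 -5) = Δ·Π!·Σ² = 4/143  (sign +1)
combine: 4πI² = 1089·2/143·4/143 = 72/169
take √, sign -1: I = -0.18412721
No selection rule forces the value: the integral is nonzero (none).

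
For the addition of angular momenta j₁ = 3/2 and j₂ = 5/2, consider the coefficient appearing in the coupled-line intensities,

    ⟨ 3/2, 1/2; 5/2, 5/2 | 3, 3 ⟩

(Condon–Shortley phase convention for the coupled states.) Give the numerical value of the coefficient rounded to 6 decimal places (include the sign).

triangle: 1!*2!*4!/8! = 48/40320
(j±m)!: 2!*1!*5!*0!*6!*0! = 172800
prefactor² = (2J+1)*Δ*N² = 1440
  k=1: −1/(1!*0!*0!*4!*2!*0!) = -1/48
Σ = -1/48  ⇒  CG² = 1440*(-1/48)² = 5/8
CG = −√(5/8) = -0.790569

-0.790569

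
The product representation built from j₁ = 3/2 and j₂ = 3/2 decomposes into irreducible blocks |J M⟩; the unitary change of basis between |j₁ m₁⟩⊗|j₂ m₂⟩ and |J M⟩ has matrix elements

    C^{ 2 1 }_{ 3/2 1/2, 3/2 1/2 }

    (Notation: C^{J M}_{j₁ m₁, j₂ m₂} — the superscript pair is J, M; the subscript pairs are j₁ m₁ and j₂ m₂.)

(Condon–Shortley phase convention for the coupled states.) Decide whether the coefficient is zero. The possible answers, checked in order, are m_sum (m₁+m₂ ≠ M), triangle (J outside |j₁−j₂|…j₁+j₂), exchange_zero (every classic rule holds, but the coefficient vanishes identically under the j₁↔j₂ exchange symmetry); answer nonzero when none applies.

exchange_zero

m-sum: m₁+m₂ = 1/2+1/2 = 1, M = 1  ✓
triangle: |j₁−j₂| = 0 ≤ J = 2 ≤ j₁+j₂ = 3  ✓
exchange: j₁=j₂ and m₁=m₂, and (−1)^(j₁+j₂−J) = (−1)^1 = −1 forces ⟨j₁m₁;j₂m₂|JM⟩ = −⟨j₂m₂;j₁m₁|JM⟩ = −⟨j₁m₁;j₂m₂|JM⟩ ⇒ the coefficient vanishes identically
Racah sum check: Σ_k collapses to 0 ⇒ CG = 0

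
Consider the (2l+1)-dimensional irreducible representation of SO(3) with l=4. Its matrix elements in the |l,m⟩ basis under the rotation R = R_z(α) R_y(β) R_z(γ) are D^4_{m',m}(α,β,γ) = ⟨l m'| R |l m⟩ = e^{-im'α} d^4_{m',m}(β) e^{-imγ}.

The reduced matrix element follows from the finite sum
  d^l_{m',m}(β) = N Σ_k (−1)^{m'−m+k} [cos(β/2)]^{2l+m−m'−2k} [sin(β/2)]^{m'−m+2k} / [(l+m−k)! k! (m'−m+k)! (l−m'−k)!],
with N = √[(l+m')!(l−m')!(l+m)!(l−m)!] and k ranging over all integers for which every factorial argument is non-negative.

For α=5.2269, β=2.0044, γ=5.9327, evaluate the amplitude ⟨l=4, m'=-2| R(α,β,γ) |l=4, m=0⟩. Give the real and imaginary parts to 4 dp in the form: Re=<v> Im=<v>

Re=-0.0396 Im=-0.0657

D^4_{-2,0}(5.2269,2.0044,5.9327) = e^{-i·-2·5.2269}·d^4_{-2,0}(2.0044)·e^{-i·0·5.9327}. Compute d first:
With c≡cos(β/2)=0.538450 and s≡sin(β/2)=0.842658, N=[2·720·24·24]^{1/2}=910.735966
k∈{2,3,4} keeps every argument non-negative
  k=2: (−1)^0·910.7360/(96)·0.5384^6·0.8427^2 = +0.164170
  k=3: (−1)^1·910.7360/(36)·0.5384^4·0.8427^4 = -1.072199
  k=4: (−1)^2·910.7360/(96)·0.5384^2·0.8427^6 = +0.984733
d^4_{-2,0}(2.0044) = +0.164170 -1.072199 +0.984733 = +0.076705
Phases: e^{-i·(-2)·5.2269}=-0.515657-0.856795i, e^{-i·(0)·5.9327}=+1.000000+0.000000i ⇒ D=-0.039553-0.065720i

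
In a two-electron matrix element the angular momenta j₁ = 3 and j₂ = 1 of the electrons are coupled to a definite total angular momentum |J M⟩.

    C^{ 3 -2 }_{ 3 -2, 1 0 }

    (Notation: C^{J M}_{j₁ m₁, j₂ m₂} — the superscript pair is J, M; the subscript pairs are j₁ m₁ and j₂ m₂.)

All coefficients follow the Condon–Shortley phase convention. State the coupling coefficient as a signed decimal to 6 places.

triangle: 1!·5!·1!/8! = 120/40320
(j±m)!: 1!·5!·1!·1!·1!·5! = 14400
prefactor² = (2J+1)·Δ·N² = 300
  k=0: +1/(0!·1!·5!·1!·0!·0!) = 1/120
  k=1: −1/(1!·0!·4!·0!·1!·1!) = -1/24
Σ = -1/30  ⇒  CG² = 300·(-1/30)² = 1/3
CG = −√(1/3) = -0.577350

-0.577350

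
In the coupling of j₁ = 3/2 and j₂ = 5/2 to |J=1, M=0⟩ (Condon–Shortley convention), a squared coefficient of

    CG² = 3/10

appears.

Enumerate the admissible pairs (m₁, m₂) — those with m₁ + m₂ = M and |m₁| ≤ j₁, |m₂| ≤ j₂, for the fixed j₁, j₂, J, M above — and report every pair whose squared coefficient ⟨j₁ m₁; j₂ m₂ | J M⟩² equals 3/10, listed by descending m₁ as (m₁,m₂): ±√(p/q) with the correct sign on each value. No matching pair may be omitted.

Admissible pairs with m₁+m₂ = M = 0: (-3/2,3/2), (-1/2,1/2), (1/2,-1/2), (3/2,-3/2)
  (m₁,m₂)=(3/2,-3/2): CG² = 1/5, CG = +√(1/5)
  (m₁,m₂)=(1/2,-1/2): CG² = 3/10, CG = −√(3/10)   ← matches the target
  (m₁,m₂)=(-1/2,1/2): CG² = 3/10, CG = +√(3/10)   ← matches the target
  (m₁,m₂)=(-3/2,3/2): CG² = 1/5, CG = −√(1/5)
Pairs with CG² = 3/10: (1/2,-1/2): −√(3/10); (-1/2,1/2): +√(3/10)

(1/2,-1/2): −√(3/10); (-1/2,1/2): +√(3/10)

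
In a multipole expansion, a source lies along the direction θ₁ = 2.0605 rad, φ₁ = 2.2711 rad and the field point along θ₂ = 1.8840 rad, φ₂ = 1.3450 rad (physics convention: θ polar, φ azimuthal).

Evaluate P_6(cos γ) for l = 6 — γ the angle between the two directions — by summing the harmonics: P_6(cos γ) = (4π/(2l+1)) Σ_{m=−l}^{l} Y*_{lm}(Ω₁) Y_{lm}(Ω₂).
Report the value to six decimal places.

0.036347

Addition theorem: P_6(cos γ) = (4π/13) Σ_m Y*_{lm}(Ω₁) Y_{lm}(Ω₂), m = −6…6:
  [-6]  conj(Y_{6,-6})(Ω₁) = 0.11149 + 0.19906j ; Y_{6,-6}(Ω₂) = -0.07677 - 0.34983j ; Δ = 0.06108 - 0.05428j
  [-5]  conj(Y_{6,-5})(Ω₁) = -0.14837 + 0.39427j ; Y_{6,-5}(Ω₂) = -0.36323 + 0.17181j ; Δ = -0.01385 - 0.16870j
  [-4]  conj(Y_{6,-4})(Ω₁) = -0.29241 + 0.10356j ; Y_{6,-4}(Ω₂) = 0.00800 + 0.01015j ; Δ = -0.00339 - 0.00214j
  [-3]  conj(Y_{6,-3})(Ω₁) = 0.10288 + 0.06030j ; Y_{6,-3}(Ω₂) = -0.21183 + 0.26335j ; Δ = -0.03767 + 0.01432j
  [-2]  conj(Y_{6,-2})(Ω₁) = 0.05873 + 0.34173j ; Y_{6,-2}(Ω₂) = 0.10910 + 0.05292j ; Δ = -0.01168 + 0.04039j
  [-1]  conj(Y_{6,-1})(Ω₁) = -0.00242 + 0.00287j ; Y_{6,-1}(Ω₂) = -0.06622 + 0.28828j ; Δ = -0.00067 - 0.00089j
  [+0]  conj(Y_{6,0})(Ω₁) = 0.33777 + 0.00000j ; Y_{6,0}(Ω₂) = 0.14790 + 0.00000j ; Δ = 0.04996 + 0.00000j
  [+1]  conj(Y_{6,1})(Ω₁) = 0.00242 + 0.00287j ; Y_{6,1}(Ω₂) = 0.06622 + 0.28828j ; Δ = -0.00067 + 0.00089j
  [+2]  conj(Y_{6,2})(Ω₁) = 0.05873 - 0.34173j ; Y_{6,2}(Ω₂) = 0.10910 - 0.05292j ; Δ = -0.01168 - 0.04039j
  [+3]  conj(Y_{6,3})(Ω₁) = -0.10288 + 0.06030j ; Y_{6,3}(Ω₂) = 0.21183 + 0.26335j ; Δ = -0.03767 - 0.01432j
  [+4]  conj(Y_{6,4})(Ω₁) = -0.29241 - 0.10356j ; Y_{6,4}(Ω₂) = 0.00800 - 0.01015j ; Δ = -0.00339 + 0.00214j
  [+5]  conj(Y_{6,5})(Ω₁) = 0.14837 + 0.39427j ; Y_{6,5}(Ω₂) = 0.36323 + 0.17181j ; Δ = -0.01385 + 0.16870j
  [+6]  conj(Y_{6,6})(Ω₁) = 0.11149 - 0.19906j ; Y_{6,6}(Ω₂) = -0.07677 + 0.34983j ; Δ = 0.06108 + 0.05428j
Total Σ_m = 0.03760 + 0.00000j. Multiply by 0.966644: 0.03635 + 0.00000j. P_6(cos γ) = 0.036347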